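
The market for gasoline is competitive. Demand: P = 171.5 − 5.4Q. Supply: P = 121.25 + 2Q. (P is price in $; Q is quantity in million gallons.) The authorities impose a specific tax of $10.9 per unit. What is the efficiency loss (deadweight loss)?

Competitive equilibrium: 171.5 − 5.4Q = 121.25 + 2Q → Q* = 6.7905, P* = 134.8311.
With the tax, the buyer price exceeds the seller price by 10.9: (171.5 − 5.4Q) − (121.25 + 2Q) = 10.9 → Q' = 5.3176.
ΔQ = 6.7905 − 5.3176 = 1.4729; the wedge equals the tax, 10.9.
DWL = ½ × 1.4729 × 10.9 = $8.03 million.

$8.03 million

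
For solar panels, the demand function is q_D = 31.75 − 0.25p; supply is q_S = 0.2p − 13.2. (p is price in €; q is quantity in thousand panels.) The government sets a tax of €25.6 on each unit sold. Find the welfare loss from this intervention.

€36.41 thousand

In inverse form: demand p = 127 − 4q, supply p = 66 + 5q.
Competitive equilibrium: 127 − 4q = 66 + 5q → q* = 6.7778, p* = 99.8889.
With the tax, the buyer price exceeds the seller price by 25.6: (127 − 4q) − (66 + 5q) = 25.6 → q' = 3.9333.
Δq = 6.7778 − 3.9333 = 2.8445; the wedge equals the tax, 25.6.
Welfare loss = ½ × 2.8445 × 25.6 = €36.41 thousand.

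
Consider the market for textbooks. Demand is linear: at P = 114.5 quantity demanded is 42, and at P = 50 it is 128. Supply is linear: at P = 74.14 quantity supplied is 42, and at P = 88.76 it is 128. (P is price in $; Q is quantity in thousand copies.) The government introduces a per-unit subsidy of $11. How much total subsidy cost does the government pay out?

$1076.09 thousand

Demand slope = (50 − 114.5)/(128 − 42) = −0.75, so P = 146 − 0.75Q.
Supply slope = (88.76 − 74.14)/(128 − 42) = 0.17, so P = 67 + 0.17Q.
Competitive equilibrium: 146 − 0.75Q = 67 + 0.17Q → Q* = 85.8696, P* = 81.5978.
The subsidy lowers effective supply by 11: P = 56 + 0.17Q.
New quantity: 146 − 0.75Q = 56 + 0.17Q → Q' = 97.8261.
Total subsidy cost = 11 × 97.8261 = $1076.09 thousand.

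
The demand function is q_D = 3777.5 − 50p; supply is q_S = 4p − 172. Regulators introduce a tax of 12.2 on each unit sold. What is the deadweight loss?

275.63

In inverse form: demand p = 75.55 − 0.02q, supply p = 43 + 0.25q.
Competitive equilibrium: 75.55 − 0.02q = 43 + 0.25q → q* = 120.5556, p* = 73.1389.
With the tax, the buyer price exceeds the seller price by 12.2: (75.55 − 0.02q) − (43 + 0.25q) = 12.2 → q' = 75.3704.
Δq = 120.5556 − 75.3704 = 45.1852; the wedge equals the tax, 12.2.
DWL = ½ × 45.1852 × 12.2 = 275.63.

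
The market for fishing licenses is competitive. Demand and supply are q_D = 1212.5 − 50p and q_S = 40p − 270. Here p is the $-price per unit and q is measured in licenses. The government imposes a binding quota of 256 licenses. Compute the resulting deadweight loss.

$397.34

In inverse form: demand p = 24.25 − 0.02q, supply p = 6.75 + 0.025q.
Competitive equilibrium: 24.25 − 0.02q = 6.75 + 0.025q → q* = 388.8889, p* = 16.4722.
At q = 256: demand price = 24.25 − 0.02·256 = 19.13; supply price = 6.75 + 0.025·256 = 13.15.
Δq = 388.8889 − 256 = 132.8889; wedge = 19.13 − 13.15 = 5.98.
Welfare loss = ½ × 132.8889 × 5.98 = $397.34.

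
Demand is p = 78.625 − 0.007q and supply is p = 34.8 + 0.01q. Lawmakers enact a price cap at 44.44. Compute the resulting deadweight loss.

22140.85

Competitive equilibrium: 78.625 − 0.007q = 34.8 + 0.01q → q* = 2577.9412, p* = 60.5794.
At the ceiling p = 44.44, quantity supplied = (44.44 − 34.8)/0.01 = 964.
Willingness to pay at q' = 964: 78.625 − 0.007·964 = 71.877.
Δq = 2577.9412 − 964 = 1613.9412; wedge = 71.877 − 44.44 = 27.437.
The triangle = ½ × 1613.9412 × 27.437 = 22140.85.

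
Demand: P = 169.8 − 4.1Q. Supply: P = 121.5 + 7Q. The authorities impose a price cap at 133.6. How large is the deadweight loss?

Competitive equilibrium: 169.8 − 4.1Q = 121.5 + 7Q → Q* = 4.3514, P* = 151.9595.
At the ceiling P = 133.6, quantity supplied = (133.6 − 121.5)/7 = 1.7286.
Willingness to pay at Q' = 1.7286: 169.8 − 4.1·1.7286 = 162.7127.
ΔQ = 4.3514 − 1.7286 = 2.6228; wedge = 162.7127 − 133.6 = 29.1127.
Deadweight loss = ½ × 2.6228 × 29.1127 = 38.18.

38.18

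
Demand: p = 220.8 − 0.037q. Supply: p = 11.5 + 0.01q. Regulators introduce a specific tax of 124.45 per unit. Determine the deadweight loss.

Competitive equilibrium: 220.8 − 0.037q = 11.5 + 0.01q → q* = 4453.1915, p* = 56.0319.
With the tax, the buyer price exceeds the seller price by 124.45: (220.8 − 0.037q) − (11.5 + 0.01q) = 124.45 → q' = 1805.3191.
Δq = 4453.1915 − 1805.3191 = 2647.8724; the wedge equals the tax, 124.45.
Deadweight loss = ½ × 2647.8724 × 124.45 = 164763.86.

164763.86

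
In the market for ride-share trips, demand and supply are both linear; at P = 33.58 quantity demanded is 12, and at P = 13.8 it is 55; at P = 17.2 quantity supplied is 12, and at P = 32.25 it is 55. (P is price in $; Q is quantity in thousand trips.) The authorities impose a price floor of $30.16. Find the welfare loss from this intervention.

$66.23 thousand

Demand slope = (13.8 − 33.58)/(55 − 12) = −0.46, so P = 39.1 − 0.46Q.
Supply slope = (32.25 − 17.2)/(55 − 12) = 0.35, so P = 13 + 0.35Q.
Competitive equilibrium: 39.1 − 0.46Q = 13 + 0.35Q → Q* = 32.22222, P* = 24.27778.
At the floor P = 30.16, quantity demanded = (39.1 − 30.16)/0.46 = 19.43478.
Sellers' marginal cost at Q' = 19.43478: 13 + 0.35·19.43478 = 19.80217.
ΔQ = 32.22222 − 19.43478 = 12.78744; wedge = 30.16 − 19.80217 = 10.35783.
DWL = ½ × 12.78744 × 10.35783 = $66.23 thousand.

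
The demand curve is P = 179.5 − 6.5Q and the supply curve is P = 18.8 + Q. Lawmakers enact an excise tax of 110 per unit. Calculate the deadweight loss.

806.67

Competitive equilibrium: 179.5 − 6.5Q = 18.8 + Q → Q* = 21.4267, P* = 40.2267.
With the tax, the buyer price exceeds the seller price by 110: (179.5 − 6.5Q) − (18.8 + Q) = 110 → Q' = 6.76.
ΔQ = 21.4267 − 6.76 = 14.6667; the wedge equals the tax, 110.
DWL = ½ × 14.6667 × 110 = 806.67.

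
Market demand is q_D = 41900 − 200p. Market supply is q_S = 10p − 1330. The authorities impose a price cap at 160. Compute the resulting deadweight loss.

11040.11

In inverse form: demand p = 209.5 − 0.005q, supply p = 133 + 0.1q.
Competitive equilibrium: 209.5 − 0.005q = 133 + 0.1q → q* = 728.5714, p* = 205.8571.
At the ceiling p = 160, quantity supplied = (160 − 133)/0.1 = 270.
Willingness to pay at q' = 270: 209.5 − 0.005·270 = 208.15.
Δq = 728.5714 − 270 = 458.5714; wedge = 208.15 − 160 = 48.15.
Welfare loss = ½ × 458.5714 × 48.15 = 11040.11.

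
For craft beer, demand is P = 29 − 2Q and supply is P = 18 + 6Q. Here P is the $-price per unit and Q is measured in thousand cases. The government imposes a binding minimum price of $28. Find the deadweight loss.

$3.06 thousand

Competitive equilibrium: 29 − 2Q = 18 + 6Q → Q* = 1.375, P* = 26.25.
At the floor P = 28, quantity demanded = (29 − 28)/2 = 0.5.
Sellers' marginal cost at Q' = 0.5: 18 + 6·0.5 = 21.
ΔQ = 1.375 − 0.5 = 0.875; wedge = 28 − 21 = 7.
Welfare loss = ½ × 0.875 × 7 = $3.06 thousand.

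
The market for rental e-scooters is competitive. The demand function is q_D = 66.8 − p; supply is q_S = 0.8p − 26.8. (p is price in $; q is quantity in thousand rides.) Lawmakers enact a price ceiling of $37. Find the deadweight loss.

In inverse form: demand p = 66.8 − q, supply p = 33.5 + 1.25q.
Competitive equilibrium: 66.8 − q = 33.5 + 1.25q → q* = 14.8, p* = 52.
At the ceiling p = 37, quantity supplied = (37 − 33.5)/1.25 = 2.8.
Willingness to pay at q' = 2.8: 66.8 − 1·2.8 = 64.
Δq = 14.8 − 2.8 = 12; wedge = 64 − 37 = 27.
DWL = ½ × 12 × 27 = $162 thousand.

$162 thousand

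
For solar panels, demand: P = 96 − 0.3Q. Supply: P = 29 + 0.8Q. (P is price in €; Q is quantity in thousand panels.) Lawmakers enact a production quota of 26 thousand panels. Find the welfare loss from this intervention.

Competitive equilibrium: 96 − 0.3Q = 29 + 0.8Q → Q* = 60.9091, P* = 77.7273.
At Q = 26: demand price = 96 − 0.3·26 = 88.2; supply price = 29 + 0.8·26 = 49.8.
ΔQ = 60.9091 − 26 = 34.9091; wedge = 88.2 − 49.8 = 38.4.
Deadweight loss = ½ × 34.9091 × 38.4 = €670.25 thousand.

€670.25 thousand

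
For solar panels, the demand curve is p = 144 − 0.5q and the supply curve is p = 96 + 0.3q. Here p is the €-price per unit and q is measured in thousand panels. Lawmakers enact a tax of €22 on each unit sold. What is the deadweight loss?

Competitive equilibrium: 144 − 0.5q = 96 + 0.3q → q* = 60, p* = 114.
With the tax, the buyer price exceeds the seller price by 22: (144 − 0.5q) − (96 + 0.3q) = 22 → q' = 32.5.
Δq = 60 − 32.5 = 27.5; the wedge equals the tax, 22.
Welfare loss = ½ × 27.5 × 22 = €302.50 thousand.

€302.50 thousand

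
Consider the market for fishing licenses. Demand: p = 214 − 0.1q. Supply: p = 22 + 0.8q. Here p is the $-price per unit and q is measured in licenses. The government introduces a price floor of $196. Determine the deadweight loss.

Competitive equilibrium: 214 − 0.1q = 22 + 0.8q → q* = 213.3333, p* = 192.6667.
At the floor p = 196, quantity demanded = (214 − 196)/0.1 = 180.
Sellers' marginal cost at q' = 180: 22 + 0.8·180 = 166.
Δq = 213.3333 − 180 = 33.3333; wedge = 196 − 166 = 30.
Welfare loss = ½ × 33.3333 × 30 = $500.

$500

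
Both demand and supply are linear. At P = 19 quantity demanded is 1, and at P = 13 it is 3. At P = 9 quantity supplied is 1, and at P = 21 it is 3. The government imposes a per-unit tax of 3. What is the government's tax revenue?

5.33

Demand slope = (13 − 19)/(3 − 1) = −3, so P = 22 − 3Q.
Supply slope = (21 − 9)/(3 − 1) = 6, so P = 3 + 6Q.
Competitive equilibrium: 22 − 3Q = 3 + 6Q → Q* = 2.1111, P* = 15.6667.
With the tax, the buyer price exceeds the seller price by 3: (22 − 3Q) − (3 + 6Q) = 3 → Q' = 1.7778.
Tax revenue = 3 × 1.7778 = 5.33.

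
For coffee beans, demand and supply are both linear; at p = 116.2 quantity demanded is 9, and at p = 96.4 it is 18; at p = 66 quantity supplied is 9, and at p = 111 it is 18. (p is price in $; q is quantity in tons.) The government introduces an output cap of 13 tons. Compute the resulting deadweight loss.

Demand slope = (96.4 − 116.2)/(18 − 9) = −2.2, so p = 136 − 2.2q.
Supply slope = (111 − 66)/(18 − 9) = 5, so p = 21 + 5q.
Competitive equilibrium: 136 − 2.2q = 21 + 5q → q* = 15.9722, p* = 100.8611.
At q = 13: demand price = 136 − 2.2·13 = 107.4; supply price = 21 + 5·13 = 86.
Δq = 15.9722 − 13 = 2.9722; wedge = 107.4 − 86 = 21.4.
Welfare loss = ½ × 2.9722 × 21.4 = $31.80.

$31.80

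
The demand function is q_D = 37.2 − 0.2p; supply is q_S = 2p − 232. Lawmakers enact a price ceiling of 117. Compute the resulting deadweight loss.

316.45

In inverse form: demand p = 186 − 5q, supply p = 116 + 0.5q.
Competitive equilibrium: 186 − 5q = 116 + 0.5q → q* = 12.72727, p* = 122.36364.
At the ceiling p = 117, quantity supplied = (117 − 116)/0.5 = 2.
Willingness to pay at q' = 2: 186 − 5·2 = 176.
Δq = 12.72727 − 2 = 10.72727; wedge = 176 − 117 = 59.
Deadweight loss = ½ × 10.72727 × 59 = 316.45.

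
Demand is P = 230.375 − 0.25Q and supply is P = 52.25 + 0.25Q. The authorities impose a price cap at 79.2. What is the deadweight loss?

Competitive equilibrium: 230.375 − 0.25Q = 52.25 + 0.25Q → Q* = 356.25, P* = 141.3125.
At the ceiling P = 79.2, quantity supplied = (79.2 − 52.25)/0.25 = 107.8.
Willingness to pay at Q' = 107.8: 230.375 − 0.25·107.8 = 203.425.
ΔQ = 356.25 − 107.8 = 248.45; wedge = 203.425 − 79.2 = 124.225.
Welfare loss = ½ × 248.45 × 124.225 = 15431.85.

15431.85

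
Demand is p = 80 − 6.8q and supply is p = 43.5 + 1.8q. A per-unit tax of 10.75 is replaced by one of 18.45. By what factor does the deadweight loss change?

Competitive equilibrium: 80 − 6.8q = 43.5 + 1.8q → q* = 4.2442, p* = 51.1395.
For a per-unit tax t: Δq = t/8.6, so DWL = ½·t·(t/8.6) = t²/17.2.
At t = 10.75: DWL = 6.719. At t = 18.45: DWL = 19.791.
Ratio = (18.45/10.75)² = 2.946.

2.946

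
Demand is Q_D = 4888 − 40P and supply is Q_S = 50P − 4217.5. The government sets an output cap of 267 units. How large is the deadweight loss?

7416.08

In inverse form: demand P = 122.2 − 0.025Q, supply P = 84.35 + 0.02Q.
Competitive equilibrium: 122.2 − 0.025Q = 84.35 + 0.02Q → Q* = 841.1111, P* = 101.1722.
At Q = 267: demand price = 122.2 − 0.025·267 = 115.525; supply price = 84.35 + 0.02·267 = 89.69.
ΔQ = 841.1111 − 267 = 574.1111; wedge = 115.525 − 89.69 = 25.835.
Welfare loss = ½ × 574.1111 × 25.835 = 7416.08.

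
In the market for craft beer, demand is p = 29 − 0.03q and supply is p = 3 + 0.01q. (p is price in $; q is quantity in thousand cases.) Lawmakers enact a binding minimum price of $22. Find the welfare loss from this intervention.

Competitive equilibrium: 29 − 0.03q = 3 + 0.01q → q* = 650, p* = 9.5.
At the floor p = 22, quantity demanded = (29 − 22)/0.03 = 233.33333.
Sellers' marginal cost at q' = 233.33333: 3 + 0.01·233.33333 = 5.33333.
Δq = 650 − 233.33333 = 416.66667; wedge = 22 − 5.33333 = 16.66667.
The triangle = ½ × 416.66667 × 16.66667 = $3472.22 thousand.

$3472.22 thousand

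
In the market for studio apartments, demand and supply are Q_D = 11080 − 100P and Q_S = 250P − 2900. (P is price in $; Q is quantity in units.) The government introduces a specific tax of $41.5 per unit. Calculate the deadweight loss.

$61508.93

In inverse form: demand P = 110.8 − 0.01Q, supply P = 11.6 + 0.004Q.
Competitive equilibrium: 110.8 − 0.01Q = 11.6 + 0.004Q → Q* = 7085.7143, P* = 39.9429.
With the tax, the buyer price exceeds the seller price by 41.5: (110.8 − 0.01Q) − (11.6 + 0.004Q) = 41.5 → Q' = 4121.4286.
ΔQ = 7085.7143 − 4121.4286 = 2964.2857; the wedge equals the tax, 41.5.
DWL = ½ × 2964.2857 × 41.5 = $61508.93.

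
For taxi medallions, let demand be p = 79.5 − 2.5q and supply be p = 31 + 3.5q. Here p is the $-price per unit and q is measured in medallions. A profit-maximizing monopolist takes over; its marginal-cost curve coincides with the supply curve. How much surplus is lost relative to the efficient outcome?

Competitive equilibrium: 79.5 − 2.5q = 31 + 3.5q → q* = 8.0833, p* = 59.2917.
Marginal revenue: MR = 79.5 − 5q. Set MR = MC: 79.5 − 5q = 31 + 3.5q → q_m = 5.7059.
Price p_m = 79.5 − 2.5·5.7059 = 65.2353; MC(q_m) = 31 + 3.5·5.7059 = 50.9707.
Competitive q* = 8.0833, so Δq = 2.3774; wedge = 65.2353 − 50.9707 = 14.2646.
DWL = ½ × 2.3774 × 14.2646 = $16.96.

$16.96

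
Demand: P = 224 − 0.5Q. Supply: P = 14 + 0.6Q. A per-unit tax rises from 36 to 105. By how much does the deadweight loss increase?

Competitive equilibrium: 224 − 0.5Q = 14 + 0.6Q → Q* = 190.9091, P* = 128.5455.
For a per-unit tax t: ΔQ = t/1.1, so DWL = ½·t·(t/1.1) = t²/2.2.
At t = 36: DWL = 589.091. At t = 105: DWL = 5011.364.
Increase = 5011.364 − 589.091 = 4422.27.

4422.27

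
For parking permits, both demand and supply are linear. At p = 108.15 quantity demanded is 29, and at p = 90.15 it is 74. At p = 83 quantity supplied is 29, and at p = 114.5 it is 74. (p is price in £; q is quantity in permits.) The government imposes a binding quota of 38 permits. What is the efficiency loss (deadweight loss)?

£105.71

Demand slope = (90.15 − 108.15)/(74 − 29) = −0.4, so p = 119.75 − 0.4q.
Supply slope = (114.5 − 83)/(74 − 29) = 0.7, so p = 62.7 + 0.7q.
Competitive equilibrium: 119.75 − 0.4q = 62.7 + 0.7q → q* = 51.8636, p* = 99.0045.
At q = 38: demand price = 119.75 − 0.4·38 = 104.55; supply price = 62.7 + 0.7·38 = 89.3.
Δq = 51.8636 − 38 = 13.8636; wedge = 104.55 − 89.3 = 15.25.
The triangle = ½ × 13.8636 × 15.25 = £105.71.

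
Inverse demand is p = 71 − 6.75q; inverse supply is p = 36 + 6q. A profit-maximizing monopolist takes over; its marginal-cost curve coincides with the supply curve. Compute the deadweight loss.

Competitive equilibrium: 71 − 6.75q = 36 + 6q → q* = 2.7451, p* = 52.4706.
Marginal revenue: MR = 71 − 13.5q. Set MR = MC: 71 − 13.5q = 36 + 6q → q_m = 1.7949.
Price p_m = 71 − 6.75·1.7949 = 58.8844; MC(q_m) = 36 + 6·1.7949 = 46.7694.
Competitive q* = 2.7451, so Δq = 0.9502; wedge = 58.8844 − 46.7694 = 12.115.
The triangle = ½ × 0.9502 × 12.115 = 5.76.

5.76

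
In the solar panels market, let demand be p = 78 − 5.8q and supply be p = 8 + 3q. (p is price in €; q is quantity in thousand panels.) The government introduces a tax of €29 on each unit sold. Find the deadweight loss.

Competitive equilibrium: 78 − 5.8q = 8 + 3q → q* = 7.9545, p* = 31.8636.
With the tax, the buyer price exceeds the seller price by 29: (78 − 5.8q) − (8 + 3q) = 29 → q' = 4.6591.
Δq = 7.9545 − 4.6591 = 3.2954; the wedge equals the tax, 29.
Deadweight loss = ½ × 3.2954 × 29 = €47.78 thousand.

€47.78 thousand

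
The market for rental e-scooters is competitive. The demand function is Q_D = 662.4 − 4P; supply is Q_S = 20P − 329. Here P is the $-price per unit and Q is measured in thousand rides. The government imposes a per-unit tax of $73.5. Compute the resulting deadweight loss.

In inverse form: demand P = 165.6 − 0.25Q, supply P = 16.45 + 0.05Q.
Competitive equilibrium: 165.6 − 0.25Q = 16.45 + 0.05Q → Q* = 497.1667, P* = 41.3083.
With the tax, the buyer price exceeds the seller price by 73.5: (165.6 − 0.25Q) − (16.45 + 0.05Q) = 73.5 → Q' = 252.1667.
ΔQ = 497.1667 − 252.1667 = 245; the wedge equals the tax, 73.5.
Deadweight loss = ½ × 245 × 73.5 = $9003.75 thousand.

$9003.75 thousand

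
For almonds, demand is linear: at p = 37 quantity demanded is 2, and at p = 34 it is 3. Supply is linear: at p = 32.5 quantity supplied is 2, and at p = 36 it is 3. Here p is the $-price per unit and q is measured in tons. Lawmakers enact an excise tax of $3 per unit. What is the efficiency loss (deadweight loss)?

$0.69

Demand slope = (34 − 37)/(3 − 2) = −3, so p = 43 − 3q.
Supply slope = (36 − 32.5)/(3 − 2) = 3.5, so p = 25.5 + 3.5q.
Competitive equilibrium: 43 − 3q = 25.5 + 3.5q → q* = 2.6923, p* = 34.9231.
With the tax, the buyer price exceeds the seller price by 3: (43 − 3q) − (25.5 + 3.5q) = 3 → q' = 2.2308.
Δq = 2.6923 − 2.2308 = 0.4615; the wedge equals the tax, 3.
Welfare loss = ½ × 0.4615 × 3 = $0.69.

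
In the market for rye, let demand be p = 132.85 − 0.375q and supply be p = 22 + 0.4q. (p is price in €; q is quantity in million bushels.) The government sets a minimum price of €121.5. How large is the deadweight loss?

€4927.48 million

Competitive equilibrium: 132.85 − 0.375q = 22 + 0.4q → q* = 143.0323, p* = 79.2129.
At the floor p = 121.5, quantity demanded = (132.85 − 121.5)/0.375 = 30.2667.
Sellers' marginal cost at q' = 30.2667: 22 + 0.4·30.2667 = 34.1067.
Δq = 143.0323 − 30.2667 = 112.7656; wedge = 121.5 − 34.1067 = 87.3933.
DWL = ½ × 112.7656 × 87.3933 = €4927.48 million.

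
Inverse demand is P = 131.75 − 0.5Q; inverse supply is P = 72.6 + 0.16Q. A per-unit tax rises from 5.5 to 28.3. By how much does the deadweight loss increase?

Competitive equilibrium: 131.75 − 0.5Q = 72.6 + 0.16Q → Q* = 89.6212, P* = 86.9394.
For a per-unit tax t: ΔQ = t/0.66, so DWL = ½·t·(t/0.66) = t²/1.32.
At t = 5.5: DWL = 22.917. At t = 28.3: DWL = 606.735.
Increase = 606.735 − 22.917 = 583.82.

583.82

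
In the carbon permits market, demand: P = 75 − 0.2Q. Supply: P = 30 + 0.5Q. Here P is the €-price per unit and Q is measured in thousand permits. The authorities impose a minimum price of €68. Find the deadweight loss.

Competitive equilibrium: 75 − 0.2Q = 30 + 0.5Q → Q* = 64.2857, P* = 62.1429.
At the floor P = 68, quantity demanded = (75 − 68)/0.2 = 35.
Sellers' marginal cost at Q' = 35: 30 + 0.5·35 = 47.5.
ΔQ = 64.2857 − 35 = 29.2857; wedge = 68 − 47.5 = 20.5.
The triangle = ½ × 29.2857 × 20.5 = €300.18 thousand.

€300.18 thousand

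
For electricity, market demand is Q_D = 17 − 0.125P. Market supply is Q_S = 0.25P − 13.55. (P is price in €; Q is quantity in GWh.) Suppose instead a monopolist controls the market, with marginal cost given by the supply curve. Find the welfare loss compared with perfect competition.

€44.61

In inverse form: demand P = 136 − 8Q, supply P = 54.2 + 4Q.
Competitive equilibrium: 136 − 8Q = 54.2 + 4Q → Q* = 6.8167, P* = 81.4667.
Marginal revenue: MR = 136 − 16Q. Set MR = MC: 136 − 16Q = 54.2 + 4Q → Q_m = 4.09.
Price P_m = 136 − 8·4.09 = 103.28; MC(Q_m) = 54.2 + 4·4.09 = 70.56.
Competitive Q* = 6.8167, so ΔQ = 2.7267; wedge = 103.28 − 70.56 = 32.72.
The triangle = ½ × 2.7267 × 32.72 = €44.61.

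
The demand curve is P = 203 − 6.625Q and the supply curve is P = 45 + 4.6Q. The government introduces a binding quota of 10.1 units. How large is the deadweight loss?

88.71

Competitive equilibrium: 203 − 6.625Q = 45 + 4.6Q → Q* = 14.0757, P* = 109.7483.
At Q = 10.1: demand price = 203 − 6.625·10.1 = 136.0875; supply price = 45 + 4.6·10.1 = 91.46.
ΔQ = 14.0757 − 10.1 = 3.9757; wedge = 136.0875 − 91.46 = 44.6275.
DWL = ½ × 3.9757 × 44.6275 = 88.71.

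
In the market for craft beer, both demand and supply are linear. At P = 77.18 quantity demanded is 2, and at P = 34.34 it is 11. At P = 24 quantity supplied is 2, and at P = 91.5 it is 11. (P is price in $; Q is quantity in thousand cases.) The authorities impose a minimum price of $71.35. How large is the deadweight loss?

$59.40 thousand

Demand slope = (34.34 − 77.18)/(11 − 2) = −4.76, so P = 86.7 − 4.76Q.
Supply slope = (91.5 − 24)/(11 − 2) = 7.5, so P = 9 + 7.5Q.
Competitive equilibrium: 86.7 − 4.76Q = 9 + 7.5Q → Q* = 6.3377, P* = 56.5326.
At the floor P = 71.35, quantity demanded = (86.7 − 71.35)/4.76 = 3.2248.
Sellers' marginal cost at Q' = 3.2248: 9 + 7.5·3.2248 = 33.186.
ΔQ = 6.3377 − 3.2248 = 3.1129; wedge = 71.35 − 33.186 = 38.164.
The triangle = ½ × 3.1129 × 38.164 = $59.40 thousand.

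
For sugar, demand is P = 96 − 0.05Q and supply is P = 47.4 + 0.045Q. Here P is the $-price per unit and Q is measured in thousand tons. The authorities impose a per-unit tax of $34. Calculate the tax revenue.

$5225.26 thousand

Competitive equilibrium: 96 − 0.05Q = 47.4 + 0.045Q → Q* = 511.5789, P* = 70.4211.
With the tax, the buyer price exceeds the seller price by 34: (96 − 0.05Q) − (47.4 + 0.045Q) = 34 → Q' = 153.6842.
Tax revenue = 34 × 153.6842 = $5225.26 thousand.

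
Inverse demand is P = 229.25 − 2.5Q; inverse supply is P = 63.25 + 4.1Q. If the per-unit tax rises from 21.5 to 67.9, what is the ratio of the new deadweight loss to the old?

Competitive equilibrium: 229.25 − 2.5Q = 63.25 + 4.1Q → Q* = 25.1515, P* = 166.3712.
For a per-unit tax t: ΔQ = t/6.6, so DWL = ½·t·(t/6.6) = t²/13.2.
At t = 21.5: DWL = 35.019. At t = 67.9: DWL = 349.273.
Ratio = (67.9/21.5)² = 9.974.

9.974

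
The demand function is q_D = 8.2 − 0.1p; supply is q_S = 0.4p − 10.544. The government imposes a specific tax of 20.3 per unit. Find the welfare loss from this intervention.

In inverse form: demand p = 82 − 10q, supply p = 26.36 + 2.5q.
Competitive equilibrium: 82 − 10q = 26.36 + 2.5q → q* = 4.4512, p* = 37.488.
With the tax, the buyer price exceeds the seller price by 20.3: (82 − 10q) − (26.36 + 2.5q) = 20.3 → q' = 2.8272.
Δq = 4.4512 − 2.8272 = 1.624; the wedge equals the tax, 20.3.
Deadweight loss = ½ × 1.624 × 20.3 = 16.48.

16.48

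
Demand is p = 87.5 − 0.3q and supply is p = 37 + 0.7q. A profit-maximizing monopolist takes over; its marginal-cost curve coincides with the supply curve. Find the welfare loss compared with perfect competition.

67.91

Competitive equilibrium: 87.5 − 0.3q = 37 + 0.7q → q* = 50.5, p* = 72.35.
Marginal revenue: MR = 87.5 − 0.6q. Set MR = MC: 87.5 − 0.6q = 37 + 0.7q → q_m = 38.8462.
Price p_m = 87.5 − 0.3·38.8462 = 75.8461; MC(q_m) = 37 + 0.7·38.8462 = 64.1923.
Competitive q* = 50.5, so Δq = 11.6538; wedge = 75.8461 − 64.1923 = 11.6538.
Welfare loss = ½ × 11.6538 × 11.6538 = 67.91.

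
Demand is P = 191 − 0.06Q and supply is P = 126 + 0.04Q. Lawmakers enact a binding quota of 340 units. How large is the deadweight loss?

Competitive equilibrium: 191 − 0.06Q = 126 + 0.04Q → Q* = 650, P* = 152.
At Q = 340: demand price = 191 − 0.06·340 = 170.6; supply price = 126 + 0.04·340 = 139.6.
ΔQ = 650 − 340 = 310; wedge = 170.6 − 139.6 = 31.
The triangle = ½ × 310 × 31 = 4805.

4805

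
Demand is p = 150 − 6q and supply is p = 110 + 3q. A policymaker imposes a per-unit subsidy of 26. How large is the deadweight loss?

Competitive equilibrium: 150 − 6q = 110 + 3q → q* = 4.4444, p* = 123.3333.
The subsidy lowers effective supply by 26: p = 84 + 3q.
New quantity: 150 − 6q = 84 + 3q → q' = 7.3333.
Overproduction Δq = 7.3333 − 4.4444 = 2.8889; wedge = subsidy = 26.
The triangle = ½ × 2.8889 × 26 = 37.56.

37.56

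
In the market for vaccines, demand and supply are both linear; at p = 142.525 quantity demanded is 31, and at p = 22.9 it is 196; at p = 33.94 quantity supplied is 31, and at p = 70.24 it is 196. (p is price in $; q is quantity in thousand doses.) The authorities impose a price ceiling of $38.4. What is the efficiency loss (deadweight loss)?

$4231.34 thousand

Demand slope = (22.9 − 142.525)/(196 − 31) = −0.725, so p = 165 − 0.725q.
Supply slope = (70.24 − 33.94)/(196 − 31) = 0.22, so p = 27.12 + 0.22q.
Competitive equilibrium: 165 − 0.725q = 27.12 + 0.22q → q* = 145.90476, p* = 59.21905.
At the ceiling p = 38.4, quantity supplied = (38.4 − 27.12)/0.22 = 51.27273.
Willingness to pay at q' = 51.27273: 165 − 0.725·51.27273 = 127.82727.
Δq = 145.90476 − 51.27273 = 94.63203; wedge = 127.82727 − 38.4 = 89.42727.
DWL = ½ × 94.63203 × 89.42727 = $4231.34 thousand.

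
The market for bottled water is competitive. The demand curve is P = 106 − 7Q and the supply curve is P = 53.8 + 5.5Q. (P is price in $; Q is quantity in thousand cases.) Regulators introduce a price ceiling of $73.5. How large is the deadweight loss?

Competitive equilibrium: 106 − 7Q = 53.8 + 5.5Q → Q* = 4.176, P* = 76.768.
At the ceiling P = 73.5, quantity supplied = (73.5 − 53.8)/5.5 = 3.5818.
Willingness to pay at Q' = 3.5818: 106 − 7·3.5818 = 80.9274.
ΔQ = 4.176 − 3.5818 = 0.5942; wedge = 80.9274 − 73.5 = 7.4274.
Deadweight loss = ½ × 0.5942 × 7.4274 = $2.21 thousand.

$2.21 thousand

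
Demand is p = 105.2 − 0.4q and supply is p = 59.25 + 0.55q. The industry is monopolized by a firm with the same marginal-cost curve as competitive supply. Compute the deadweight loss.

97.56

Competitive equilibrium: 105.2 − 0.4q = 59.25 + 0.55q → q* = 48.3684, p* = 85.8526.
Marginal revenue: MR = 105.2 − 0.8q. Set MR = MC: 105.2 − 0.8q = 59.25 + 0.55q → q_m = 34.037.
Price p_m = 105.2 − 0.4·34.037 = 91.5852; MC(q_m) = 59.25 + 0.55·34.037 = 77.9704.
Competitive q* = 48.3684, so Δq = 14.3314; wedge = 91.5852 − 77.9704 = 13.6148.
The triangle = ½ × 14.3314 × 13.6148 = 97.56.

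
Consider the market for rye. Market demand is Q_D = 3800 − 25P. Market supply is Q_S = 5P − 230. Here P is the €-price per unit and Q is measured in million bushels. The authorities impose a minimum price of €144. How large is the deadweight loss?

In inverse form: demand P = 152 − 0.04Q, supply P = 46 + 0.2Q.
Competitive equilibrium: 152 − 0.04Q = 46 + 0.2Q → Q* = 441.6667, P* = 134.3333.
At the floor P = 144, quantity demanded = (152 − 144)/0.04 = 200.
Sellers' marginal cost at Q' = 200: 46 + 0.2·200 = 86.
ΔQ = 441.6667 − 200 = 241.6667; wedge = 144 − 86 = 58.
Welfare loss = ½ × 241.6667 × 58 = €7008.33 million.

€7008.33 million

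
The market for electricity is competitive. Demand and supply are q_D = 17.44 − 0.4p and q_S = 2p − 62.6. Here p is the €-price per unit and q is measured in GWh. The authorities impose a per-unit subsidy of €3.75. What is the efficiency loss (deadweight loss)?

In inverse form: demand p = 43.6 − 2.5q, supply p = 31.3 + 0.5q.
Competitive equilibrium: 43.6 − 2.5q = 31.3 + 0.5q → q* = 4.1, p* = 33.35.
The subsidy lowers effective supply by 3.75: p = 27.55 + 0.5q.
New quantity: 43.6 − 2.5q = 27.55 + 0.5q → q' = 5.35.
Overproduction Δq = 5.35 − 4.1 = 1.25; wedge = subsidy = 3.75.
DWL = ½ × 1.25 × 3.75 = €2.34.

€2.34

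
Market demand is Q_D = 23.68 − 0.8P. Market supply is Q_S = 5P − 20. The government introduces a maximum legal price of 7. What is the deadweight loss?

In inverse form: demand P = 29.6 − 1.25Q, supply P = 4 + 0.2Q.
Competitive equilibrium: 29.6 − 1.25Q = 4 + 0.2Q → Q* = 17.6552, P* = 7.531.
At the ceiling P = 7, quantity supplied = (7 − 4)/0.2 = 15.
Willingness to pay at Q' = 15: 29.6 − 1.25·15 = 10.85.
ΔQ = 17.6552 − 15 = 2.6552; wedge = 10.85 − 7 = 3.85.
The triangle = ½ × 2.6552 × 3.85 = 5.11.

5.11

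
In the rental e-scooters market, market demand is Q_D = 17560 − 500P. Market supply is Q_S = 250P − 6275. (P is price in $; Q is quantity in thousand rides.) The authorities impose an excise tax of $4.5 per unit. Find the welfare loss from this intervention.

$1687.50 thousand

In inverse form: demand P = 35.12 − 0.002Q, supply P = 25.1 + 0.004Q.
Competitive equilibrium: 35.12 − 0.002Q = 25.1 + 0.004Q → Q* = 1670, P* = 31.78.
With the tax, the buyer price exceeds the seller price by 4.5: (35.12 − 0.002Q) − (25.1 + 0.004Q) = 4.5 → Q' = 920.
ΔQ = 1670 − 920 = 750; the wedge equals the tax, 4.5.
DWL = ½ × 750 × 4.5 = $1687.50 thousand.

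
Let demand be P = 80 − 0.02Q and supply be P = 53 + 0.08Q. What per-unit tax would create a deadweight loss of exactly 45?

Competitive equilibrium: 80 − 0.02Q = 53 + 0.08Q → Q* = 270, P* = 74.6.
A tax t gives ΔQ = t/0.1 and wedge t, so DWL = t²/0.2.
t²/0.2 = 45 → t² = 9 → t = 3.

3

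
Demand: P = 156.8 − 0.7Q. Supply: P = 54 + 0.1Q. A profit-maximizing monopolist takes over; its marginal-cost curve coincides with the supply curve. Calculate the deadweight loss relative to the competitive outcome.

Competitive equilibrium: 156.8 − 0.7Q = 54 + 0.1Q → Q* = 128.5, P* = 66.85.
Marginal revenue: MR = 156.8 − 1.4Q. Set MR = MC: 156.8 − 1.4Q = 54 + 0.1Q → Q_m = 68.5333.
Price P_m = 156.8 − 0.7·68.5333 = 108.8267; MC(Q_m) = 54 + 0.1·68.5333 = 60.8533.
Competitive Q* = 128.5, so ΔQ = 59.9667; wedge = 108.8267 − 60.8533 = 47.9734.
The triangle = ½ × 59.9667 × 47.9734 = 1438.40.

1438.40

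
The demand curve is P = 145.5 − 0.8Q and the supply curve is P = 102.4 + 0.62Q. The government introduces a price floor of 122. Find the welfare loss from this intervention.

0.68

Competitive equilibrium: 145.5 − 0.8Q = 102.4 + 0.62Q → Q* = 30.3521, P* = 121.2183.
At the floor P = 122, quantity demanded = (145.5 − 122)/0.8 = 29.375.
Sellers' marginal cost at Q' = 29.375: 102.4 + 0.62·29.375 = 120.6125.
ΔQ = 30.3521 − 29.375 = 0.9771; wedge = 122 − 120.6125 = 1.3875.
The triangle = ½ × 0.9771 × 1.3875 = 0.68.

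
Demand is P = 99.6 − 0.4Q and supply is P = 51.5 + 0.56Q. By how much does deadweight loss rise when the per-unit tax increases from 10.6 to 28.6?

Competitive equilibrium: 99.6 − 0.4Q = 51.5 + 0.56Q → Q* = 50.1042, P* = 79.5583.
For a per-unit tax t: ΔQ = t/0.96, so DWL = ½·t·(t/0.96) = t²/1.92.
At t = 10.6: DWL = 58.521. At t = 28.6: DWL = 426.021.
Increase = 426.021 − 58.521 = 367.50.

367.50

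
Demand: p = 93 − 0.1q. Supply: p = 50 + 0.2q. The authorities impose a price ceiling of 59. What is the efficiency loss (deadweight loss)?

Competitive equilibrium: 93 − 0.1q = 50 + 0.2q → q* = 143.3333, p* = 78.6667.
At the ceiling p = 59, quantity supplied = (59 − 50)/0.2 = 45.
Willingness to pay at q' = 45: 93 − 0.1·45 = 88.5.
Δq = 143.3333 − 45 = 98.3333; wedge = 88.5 − 59 = 29.5.
Deadweight loss = ½ × 98.3333 × 29.5 = 1450.42.

1450.42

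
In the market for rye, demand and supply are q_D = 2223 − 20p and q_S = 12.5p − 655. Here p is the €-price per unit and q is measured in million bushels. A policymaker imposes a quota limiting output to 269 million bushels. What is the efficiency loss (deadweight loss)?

In inverse form: demand p = 111.15 − 0.05q, supply p = 52.4 + 0.08q.
Competitive equilibrium: 111.15 − 0.05q = 52.4 + 0.08q → q* = 451.9231, p* = 88.5538.
At q = 269: demand price = 111.15 − 0.05·269 = 97.7; supply price = 52.4 + 0.08·269 = 73.92.
Δq = 451.9231 − 269 = 182.9231; wedge = 97.7 − 73.92 = 23.78.
The triangle = ½ × 182.9231 × 23.78 = €2174.96 million.

€2174.96 million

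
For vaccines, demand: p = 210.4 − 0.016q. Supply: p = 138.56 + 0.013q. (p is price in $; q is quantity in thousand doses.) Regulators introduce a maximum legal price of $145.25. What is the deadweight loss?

Competitive equilibrium: 210.4 − 0.016q = 138.56 + 0.013q → q* = 2477.24138, p* = 170.76414.
At the ceiling p = 145.25, quantity supplied = (145.25 − 138.56)/0.013 = 514.61538.
Willingness to pay at q' = 514.61538: 210.4 − 0.016·514.61538 = 202.16615.
Δq = 2477.24138 − 514.61538 = 1962.626; wedge = 202.16615 − 145.25 = 56.91615.
Welfare loss = ½ × 1962.626 × 56.91615 = $55852.56 thousand.

$55852.56 thousand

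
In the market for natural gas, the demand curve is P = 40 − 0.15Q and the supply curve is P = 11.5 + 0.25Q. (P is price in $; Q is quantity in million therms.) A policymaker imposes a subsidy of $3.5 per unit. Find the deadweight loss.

$15.31 million

Competitive equilibrium: 40 − 0.15Q = 11.5 + 0.25Q → Q* = 71.25, P* = 29.3125.
The subsidy lowers effective supply by 3.5: P = 8 + 0.25Q.
New quantity: 40 − 0.15Q = 8 + 0.25Q → Q' = 80.
Overproduction ΔQ = 80 − 71.25 = 8.75; wedge = subsidy = 3.5.
DWL = ½ × 8.75 × 3.5 = $15.31 million.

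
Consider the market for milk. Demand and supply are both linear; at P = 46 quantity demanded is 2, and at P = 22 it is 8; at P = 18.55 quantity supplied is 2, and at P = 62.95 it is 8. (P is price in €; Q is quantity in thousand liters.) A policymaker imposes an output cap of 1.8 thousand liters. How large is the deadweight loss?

€38.77 thousand

Demand slope = (22 − 46)/(8 − 2) = −4, so P = 54 − 4Q.
Supply slope = (62.95 − 18.55)/(8 − 2) = 7.4, so P = 3.75 + 7.4Q.
Competitive equilibrium: 54 − 4Q = 3.75 + 7.4Q → Q* = 4.4079, P* = 36.3684.
At Q = 1.8: demand price = 54 − 4·1.8 = 46.8; supply price = 3.75 + 7.4·1.8 = 17.07.
ΔQ = 4.4079 − 1.8 = 2.6079; wedge = 46.8 − 17.07 = 29.73.
DWL = ½ × 2.6079 × 29.73 = €38.77 thousand.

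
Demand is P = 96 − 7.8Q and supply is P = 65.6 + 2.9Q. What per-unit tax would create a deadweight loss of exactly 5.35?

10.7

Competitive equilibrium: 96 − 7.8Q = 65.6 + 2.9Q → Q* = 2.8411, P* = 73.8393.
A tax t gives ΔQ = t/10.7 and wedge t, so DWL = t²/21.4.
t²/21.4 = 5.35 → t² = 114.49 → t = 10.7.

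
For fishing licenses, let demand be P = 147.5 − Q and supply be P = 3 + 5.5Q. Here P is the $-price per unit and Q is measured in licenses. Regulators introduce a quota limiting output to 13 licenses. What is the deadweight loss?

Competitive equilibrium: 147.5 − Q = 3 + 5.5Q → Q* = 22.2308, P* = 125.2692.
At Q = 13: demand price = 147.5 − 1·13 = 134.5; supply price = 3 + 5.5·13 = 74.5.
ΔQ = 22.2308 − 13 = 9.2308; wedge = 134.5 − 74.5 = 60.
DWL = ½ × 9.2308 × 60 = $276.92.

$276.92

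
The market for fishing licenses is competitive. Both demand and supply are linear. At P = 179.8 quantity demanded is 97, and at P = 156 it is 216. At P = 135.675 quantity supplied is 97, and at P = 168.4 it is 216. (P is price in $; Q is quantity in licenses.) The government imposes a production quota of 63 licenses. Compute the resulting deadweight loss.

$3824.29

Demand slope = (156 − 179.8)/(216 − 97) = −0.2, so P = 199.2 − 0.2Q.
Supply slope = (168.4 − 135.675)/(216 − 97) = 0.275, so P = 109 + 0.275Q.
Competitive equilibrium: 199.2 − 0.2Q = 109 + 0.275Q → Q* = 189.8947, P* = 161.2211.
At Q = 63: demand price = 199.2 − 0.2·63 = 186.6; supply price = 109 + 0.275·63 = 126.325.
ΔQ = 189.8947 − 63 = 126.8947; wedge = 186.6 − 126.325 = 60.275.
Welfare loss = ½ × 126.8947 × 60.275 = $3824.29.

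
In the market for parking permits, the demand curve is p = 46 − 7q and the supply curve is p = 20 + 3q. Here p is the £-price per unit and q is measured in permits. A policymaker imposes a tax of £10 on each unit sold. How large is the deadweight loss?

£5

Competitive equilibrium: 46 − 7q = 20 + 3q → q* = 2.6, p* = 27.8.
With the tax, the buyer price exceeds the seller price by 10: (46 − 7q) − (20 + 3q) = 10 → q' = 1.6.
Δq = 2.6 − 1.6 = 1; the wedge equals the tax, 10.
Welfare loss = ½ × 1 × 10 = £5.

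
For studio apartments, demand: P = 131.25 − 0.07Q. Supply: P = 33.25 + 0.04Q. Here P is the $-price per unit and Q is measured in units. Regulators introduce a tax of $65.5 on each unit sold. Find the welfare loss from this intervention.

Competitive equilibrium: 131.25 − 0.07Q = 33.25 + 0.04Q → Q* = 890.9091, P* = 68.8864.
With the tax, the buyer price exceeds the seller price by 65.5: (131.25 − 0.07Q) − (33.25 + 0.04Q) = 65.5 → Q' = 295.4545.
ΔQ = 890.9091 − 295.4545 = 595.4546; the wedge equals the tax, 65.5.
The triangle = ½ × 595.4546 × 65.5 = $19501.14.

$19501.14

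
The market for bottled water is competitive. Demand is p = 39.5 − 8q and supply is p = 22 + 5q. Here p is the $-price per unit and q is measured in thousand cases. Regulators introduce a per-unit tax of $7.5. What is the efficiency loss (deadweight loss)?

$2.16 thousand

Competitive equilibrium: 39.5 − 8q = 22 + 5q → q* = 1.3462, p* = 28.7308.
With the tax, the buyer price exceeds the seller price by 7.5: (39.5 − 8q) − (22 + 5q) = 7.5 → q' = 0.7692.
Δq = 1.3462 − 0.7692 = 0.577; the wedge equals the tax, 7.5.
Deadweight loss = ½ × 0.577 × 7.5 = $2.16 thousand.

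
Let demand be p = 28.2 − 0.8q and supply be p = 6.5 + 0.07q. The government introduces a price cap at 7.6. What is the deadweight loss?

Competitive equilibrium: 28.2 − 0.8q = 6.5 + 0.07q → q* = 24.9425, p* = 8.246.
At the ceiling p = 7.6, quantity supplied = (7.6 − 6.5)/0.07 = 15.7143.
Willingness to pay at q' = 15.7143: 28.2 − 0.8·15.7143 = 15.6286.
Δq = 24.9425 − 15.7143 = 9.2282; wedge = 15.6286 − 7.6 = 8.0286.
The triangle = ½ × 9.2282 × 8.0286 = 37.04.

37.04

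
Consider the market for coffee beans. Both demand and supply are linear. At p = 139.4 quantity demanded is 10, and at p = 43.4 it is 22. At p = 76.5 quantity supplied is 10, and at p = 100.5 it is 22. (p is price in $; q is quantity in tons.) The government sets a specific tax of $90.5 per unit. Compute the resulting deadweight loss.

$409.51

Demand slope = (43.4 − 139.4)/(22 − 10) = −8, so p = 219.4 − 8q.
Supply slope = (100.5 − 76.5)/(22 − 10) = 2, so p = 56.5 + 2q.
Competitive equilibrium: 219.4 − 8q = 56.5 + 2q → q* = 16.29, p* = 89.08.
With the tax, the buyer price exceeds the seller price by 90.5: (219.4 − 8q) − (56.5 + 2q) = 90.5 → q' = 7.24.
Δq = 16.29 − 7.24 = 9.05; the wedge equals the tax, 90.5.
The triangle = ½ × 9.05 × 90.5 = $409.51.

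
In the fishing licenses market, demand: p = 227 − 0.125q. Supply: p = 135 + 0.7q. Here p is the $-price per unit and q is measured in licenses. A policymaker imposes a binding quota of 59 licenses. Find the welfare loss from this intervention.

$1137.61

Competitive equilibrium: 227 − 0.125q = 135 + 0.7q → q* = 111.5152, p* = 213.0606.
At q = 59: demand price = 227 − 0.125·59 = 219.625; supply price = 135 + 0.7·59 = 176.3.
Δq = 111.5152 − 59 = 52.5152; wedge = 219.625 − 176.3 = 43.325.
Deadweight loss = ½ × 52.5152 × 43.325 = $1137.61.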